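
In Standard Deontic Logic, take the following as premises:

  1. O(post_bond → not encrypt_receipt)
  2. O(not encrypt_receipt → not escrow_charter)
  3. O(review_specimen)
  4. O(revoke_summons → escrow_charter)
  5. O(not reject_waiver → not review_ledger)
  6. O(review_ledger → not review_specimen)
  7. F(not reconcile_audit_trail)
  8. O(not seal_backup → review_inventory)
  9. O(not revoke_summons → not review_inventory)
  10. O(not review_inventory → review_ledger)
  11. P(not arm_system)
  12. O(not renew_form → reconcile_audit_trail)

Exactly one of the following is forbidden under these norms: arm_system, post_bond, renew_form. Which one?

From premise 3 we have O(review_specimen).
The contrapositive of premise 6 (O(review_ledger → not review_specimen)) is O(review_specimen → not review_ledger), and O(review_specimen) is already established, so O(not review_ledger).
Premise 10, O(not review_inventory → review_ledger), contraposes to O(not review_ledger → review_inventory); with O(not review_ledger) we get O(review_inventory).
Premise 9, O(not revoke_summons → not review_inventory), contraposes to O(review_inventory → revoke_summons); with O(review_inventory) we get O(revoke_summons).
Premise 4 is O(revoke_summons → escrow_charter); since O(revoke_summons), deontic closure gives O(escrow_charter).
Premise 2, O(not encrypt_receipt → not escrow_charter), contraposes to O(escrow_charter → encrypt_receipt); with O(escrow_charter) we get O(encrypt_receipt).
The contrapositive of premise 1 (O(post_bond → not encrypt_receipt)) is O(encrypt_receipt → not post_bond), and O(encrypt_receipt) is already established, so O(not post_bond).
So O(not post_bond) holds, i.e. post_bond is forbidden. None of the other listed options is forbidden under the premises.

post_bond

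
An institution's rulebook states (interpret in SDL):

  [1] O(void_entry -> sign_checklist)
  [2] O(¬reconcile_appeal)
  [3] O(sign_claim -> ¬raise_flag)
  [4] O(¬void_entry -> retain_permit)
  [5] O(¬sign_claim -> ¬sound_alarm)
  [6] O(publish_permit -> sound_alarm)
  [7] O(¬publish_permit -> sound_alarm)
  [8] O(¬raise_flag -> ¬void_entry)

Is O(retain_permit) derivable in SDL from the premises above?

Premises 7 and 6 cover both cases: O(¬publish_permit -> sound_alarm) and O(publish_permit -> sound_alarm). Since ¬publish_permit ∨ publish_permit is a tautology, O(sound_alarm) follows.
Premise 5, O(¬sign_claim -> ¬sound_alarm), contraposes to O(sound_alarm -> sign_claim); with O(sound_alarm) we get O(sign_claim).
With premise 3, O(sign_claim -> ¬raise_flag), the K-axiom yields O(¬raise_flag).
Applying K to premise 8 (O(¬raise_flag -> ¬void_entry)) and O(¬raise_flag) yields O(¬void_entry).
With premise 4, O(¬void_entry -> retain_permit), the K-axiom yields O(retain_permit).
Premises 1, 2 do not contribute to this derivation.
So O(retain_permit) follows.

Yes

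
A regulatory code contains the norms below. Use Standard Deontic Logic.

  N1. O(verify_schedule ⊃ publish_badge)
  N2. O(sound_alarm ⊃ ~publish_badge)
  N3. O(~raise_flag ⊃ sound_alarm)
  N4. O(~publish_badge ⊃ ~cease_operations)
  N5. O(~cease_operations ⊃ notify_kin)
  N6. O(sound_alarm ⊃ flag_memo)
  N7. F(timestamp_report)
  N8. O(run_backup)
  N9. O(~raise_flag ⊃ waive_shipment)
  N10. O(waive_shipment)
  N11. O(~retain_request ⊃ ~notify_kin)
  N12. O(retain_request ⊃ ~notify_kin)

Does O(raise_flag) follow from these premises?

Premises 12 and 11 are O(retain_request ⊃ ~notify_kin) and O(~retain_request ⊃ ~notify_kin); every ideal world satisfies retain_request or ~retain_request, so in either case ~notify_kin holds — hence O(~notify_kin).
Premise 5 is O(~cease_operations ⊃ notify_kin); contrapositively O(~notify_kin ⊃ cease_operations). Since O(~notify_kin) holds, K gives O(cease_operations).
Premise 4 is O(~publish_badge ⊃ ~cease_operations); contrapositively O(cease_operations ⊃ publish_badge). Since O(cease_operations) holds, K gives O(publish_badge).
Premise 2 is O(sound_alarm ⊃ ~publish_badge); contrapositively O(publish_badge ⊃ ~sound_alarm). Since O(publish_badge) holds, K gives O(~sound_alarm).
Premise 3 is O(~raise_flag ⊃ sound_alarm); contrapositively O(~sound_alarm ⊃ raise_flag). Since O(~sound_alarm) holds, K gives O(raise_flag).
Premises 1, 6, 7, 8, 9, 10 do not contribute to this derivation.
So O(raise_flag) follows.

Yes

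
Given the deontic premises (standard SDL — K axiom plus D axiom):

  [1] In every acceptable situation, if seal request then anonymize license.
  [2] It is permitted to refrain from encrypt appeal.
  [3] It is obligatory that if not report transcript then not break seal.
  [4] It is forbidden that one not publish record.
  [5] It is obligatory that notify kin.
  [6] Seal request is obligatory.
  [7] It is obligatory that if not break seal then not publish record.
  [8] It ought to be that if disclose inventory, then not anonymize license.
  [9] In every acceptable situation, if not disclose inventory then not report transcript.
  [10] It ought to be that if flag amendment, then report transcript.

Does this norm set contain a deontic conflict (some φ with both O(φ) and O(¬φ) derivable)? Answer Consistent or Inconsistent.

Inconsistent

Premise 4 is F(¬publish_record), i.e. O(publish_record).
Premise 7, O(¬break_seal → ¬publish_record), contraposes to O(publish_record → break_seal); with O(publish_record) we get O(break_seal).
The contrapositive of premise 3 (O(¬report_transcript → ¬break_seal)) is O(break_seal → report_transcript), and O(break_seal) is already established, so O(report_transcript).
The contrapositive of premise 9 (O(¬disclose_inventory → ¬report_transcript)) is O(report_transcript → disclose_inventory), and O(report_transcript) is already established, so O(disclose_inventory).
With premise 8, O(disclose_inventory → ¬anonymize_license), the K-axiom yields O(¬anonymize_license).
Premise 1 is O(seal_request → anonymize_license); contrapositively O(¬anonymize_license → ¬seal_request). Since O(¬anonymize_license) holds, K gives O(¬seal_request).
However, premise 6 gives O(seal_request).
We now have both O(¬seal_request) and O(seal_request) — seal_request is simultaneously obligatory and forbidden, violating the D-axiom.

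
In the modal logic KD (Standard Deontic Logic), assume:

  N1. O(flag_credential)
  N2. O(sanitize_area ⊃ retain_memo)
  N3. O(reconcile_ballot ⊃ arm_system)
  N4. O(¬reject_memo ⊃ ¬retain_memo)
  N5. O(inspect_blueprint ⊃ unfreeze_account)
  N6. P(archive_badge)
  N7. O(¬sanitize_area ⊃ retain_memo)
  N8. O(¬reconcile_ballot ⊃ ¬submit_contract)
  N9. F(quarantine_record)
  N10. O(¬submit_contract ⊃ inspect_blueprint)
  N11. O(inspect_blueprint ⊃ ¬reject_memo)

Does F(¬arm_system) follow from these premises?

Premises 2 and 7 are O(sanitize_area ⊃ retain_memo) and O(¬sanitize_area ⊃ retain_memo); every ideal world satisfies sanitize_area or ¬sanitize_area, so in either case retain_memo holds — hence O(retain_memo).
The contrapositive of premise 4 (O(¬reject_memo ⊃ ¬retain_memo)) is O(retain_memo ⊃ reject_memo), and O(retain_memo) is already established, so O(reject_memo).
Premise 11 is O(inspect_blueprint ⊃ ¬reject_memo); contrapositively O(reject_memo ⊃ ¬inspect_blueprint). Since O(reject_memo) holds, K gives O(¬inspect_blueprint).
Premise 10 is O(¬submit_contract ⊃ inspect_blueprint); contrapositively O(¬inspect_blueprint ⊃ submit_contract). Since O(¬inspect_blueprint) holds, K gives O(submit_contract).
The contrapositive of premise 8 (O(¬reconcile_ballot ⊃ ¬submit_contract)) is O(submit_contract ⊃ reconcile_ballot), and O(submit_contract) is already established, so O(reconcile_ballot).
With premise 3, O(reconcile_ballot ⊃ arm_system), the K-axiom yields O(arm_system).
Premises 1, 5, 6, 9 do not contribute to this derivation.
So O(arm_system) holds, i.e. F(¬arm_system). The claim follows.

Yes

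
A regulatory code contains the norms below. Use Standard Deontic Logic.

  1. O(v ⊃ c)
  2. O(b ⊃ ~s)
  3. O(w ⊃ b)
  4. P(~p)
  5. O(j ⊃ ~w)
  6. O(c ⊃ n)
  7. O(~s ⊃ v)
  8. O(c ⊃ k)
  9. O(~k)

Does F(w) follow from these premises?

Yes

Premise 9 gives O(~k).
The contrapositive of premise 8 (O(c ⊃ k)) is O(~k ⊃ ~c), and O(~k) is already established, so O(~c).
Premise 1, O(v ⊃ c), contraposes to O(~c ⊃ ~v); with O(~c) we get O(~v).
Premise 7, O(~s ⊃ v), contraposes to O(~v ⊃ s); with O(~v) we get O(s).
The contrapositive of premise 2 (O(b ⊃ ~s)) is O(s ⊃ ~b), and O(s) is already established, so O(~b).
Premise 3, O(w ⊃ b), contraposes to O(~b ⊃ ~w); with O(~b) we get O(~w).
Premises 4, 5, 6 do not contribute to this derivation.
So O(~w) holds, i.e. F(w). The claim follows.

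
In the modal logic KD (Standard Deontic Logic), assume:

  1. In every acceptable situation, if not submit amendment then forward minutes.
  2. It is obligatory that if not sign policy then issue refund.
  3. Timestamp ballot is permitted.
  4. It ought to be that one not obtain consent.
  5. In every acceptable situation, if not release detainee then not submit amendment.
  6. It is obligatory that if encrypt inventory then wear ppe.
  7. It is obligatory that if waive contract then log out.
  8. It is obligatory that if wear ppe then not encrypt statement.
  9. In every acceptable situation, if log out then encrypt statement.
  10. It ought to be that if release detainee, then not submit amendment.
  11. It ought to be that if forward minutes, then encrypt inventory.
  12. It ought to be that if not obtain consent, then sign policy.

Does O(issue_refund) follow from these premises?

No

Premise 2 is O(¬sign_policy → issue_refund), but O(¬sign_policy) is not derivable from the premises, so it does not yield O(issue_refund).
No other premise forces O(issue_refund). An ideal world satisfying every premise can still have issue_refund false, so O(issue_refund) is not derivable.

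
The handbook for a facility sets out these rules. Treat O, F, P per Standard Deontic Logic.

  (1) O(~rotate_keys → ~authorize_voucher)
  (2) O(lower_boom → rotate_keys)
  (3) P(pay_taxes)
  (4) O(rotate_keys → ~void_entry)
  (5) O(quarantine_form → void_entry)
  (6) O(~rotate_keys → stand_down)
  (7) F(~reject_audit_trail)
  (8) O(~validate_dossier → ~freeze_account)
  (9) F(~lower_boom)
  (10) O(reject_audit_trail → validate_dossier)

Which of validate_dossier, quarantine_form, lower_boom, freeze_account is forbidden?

Premise 9, F(~lower_boom), is equivalent to O(lower_boom).
Applying K to premise 2 (O(lower_boom → rotate_keys)) and O(lower_boom) yields O(rotate_keys).
With premise 4, O(rotate_keys → ~void_entry), the K-axiom yields O(~void_entry).
Premise 5 is O(quarantine_form → void_entry); contrapositively O(~void_entry → ~quarantine_form). Since O(~void_entry) holds, K gives O(~quarantine_form).
So O(~quarantine_form) holds, i.e. quarantine_form is forbidden. None of the other listed options is forbidden under the premises.

quarantine_form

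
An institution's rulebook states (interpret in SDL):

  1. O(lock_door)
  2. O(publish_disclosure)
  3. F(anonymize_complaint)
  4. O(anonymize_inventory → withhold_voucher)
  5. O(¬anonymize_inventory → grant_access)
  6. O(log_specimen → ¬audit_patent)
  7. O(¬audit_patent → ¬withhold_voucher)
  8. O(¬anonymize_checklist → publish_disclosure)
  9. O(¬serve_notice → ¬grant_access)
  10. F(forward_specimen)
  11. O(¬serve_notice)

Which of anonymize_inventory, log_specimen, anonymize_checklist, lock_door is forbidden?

From premise 11 we have O(¬serve_notice).
From O(¬serve_notice) and premise 9, O(¬serve_notice → ¬grant_access), we obtain O(¬grant_access).
Premise 5 is O(¬anonymize_inventory → grant_access); contrapositively O(¬grant_access → anonymize_inventory). Since O(¬grant_access) holds, K gives O(anonymize_inventory).
Premise 4 is O(anonymize_inventory → withhold_voucher); since O(anonymize_inventory), deontic closure gives O(withhold_voucher).
Premise 7, O(¬audit_patent → ¬withhold_voucher), contraposes to O(withhold_voucher → audit_patent); with O(withhold_voucher) we get O(audit_patent).
Premise 6, O(log_specimen → ¬audit_patent), contraposes to O(audit_patent → ¬log_specimen); with O(audit_patent) we get O(¬log_specimen).
So O(¬log_specimen) holds, i.e. log_specimen is forbidden. None of the other listed options is forbidden under the premises.

log_specimen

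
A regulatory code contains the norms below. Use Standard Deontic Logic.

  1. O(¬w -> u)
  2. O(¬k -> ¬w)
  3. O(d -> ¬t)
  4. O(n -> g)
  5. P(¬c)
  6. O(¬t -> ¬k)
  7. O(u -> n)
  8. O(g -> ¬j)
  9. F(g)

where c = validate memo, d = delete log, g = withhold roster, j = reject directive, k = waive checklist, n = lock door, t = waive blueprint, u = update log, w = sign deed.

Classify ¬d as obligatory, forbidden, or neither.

Obligatory

Premise 9, F(g), is equivalent to O(¬g).
The contrapositive of premise 4 (O(n -> g)) is O(¬g -> ¬n), and O(¬g) is already established, so O(¬n).
Premise 7 is O(u -> n); contrapositively O(¬n -> ¬u). Since O(¬n) holds, K gives O(¬u).
The contrapositive of premise 1 (O(¬w -> u)) is O(¬u -> w), and O(¬u) is already established, so O(w).
Premise 2, O(¬k -> ¬w), contraposes to O(w -> k); with O(w) we get O(k).
Premise 6, O(¬t -> ¬k), contraposes to O(k -> t); with O(k) we get O(t).
The contrapositive of premise 3 (O(d -> ¬t)) is O(t -> ¬d), and O(t) is already established, so O(¬d).
Premises 5, 8 do not contribute to this derivation.
Hence ¬d is obligatory.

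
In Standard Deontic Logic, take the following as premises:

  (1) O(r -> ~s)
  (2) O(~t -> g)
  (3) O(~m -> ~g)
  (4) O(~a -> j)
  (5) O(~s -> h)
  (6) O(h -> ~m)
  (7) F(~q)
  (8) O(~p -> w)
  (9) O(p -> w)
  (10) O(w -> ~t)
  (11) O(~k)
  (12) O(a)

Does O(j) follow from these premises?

No

Premise 4 is O(~a -> j), but O(~a) is not derivable from the premises, so it does not yield O(j).
No other premise forces O(j). An ideal world satisfying every premise can still have j false, so O(j) is not derivable.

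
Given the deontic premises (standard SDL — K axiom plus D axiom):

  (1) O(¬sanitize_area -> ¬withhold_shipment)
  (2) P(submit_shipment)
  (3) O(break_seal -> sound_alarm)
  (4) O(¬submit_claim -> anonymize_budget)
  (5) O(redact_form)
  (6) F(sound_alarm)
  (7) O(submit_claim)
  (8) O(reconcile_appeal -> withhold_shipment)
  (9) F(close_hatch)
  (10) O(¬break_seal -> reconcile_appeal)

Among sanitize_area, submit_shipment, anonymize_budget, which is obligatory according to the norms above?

Premise 6, F(sound_alarm), is equivalent to O(¬sound_alarm).
Premise 3 is O(break_seal -> sound_alarm); contrapositively O(¬sound_alarm -> ¬break_seal). Since O(¬sound_alarm) holds, K gives O(¬break_seal).
From O(¬break_seal) and premise 10, O(¬break_seal -> reconcile_appeal), we obtain O(reconcile_appeal).
Premise 8 is O(reconcile_appeal -> withhold_shipment); since O(reconcile_appeal), deontic closure gives O(withhold_shipment).
Premise 1 is O(¬sanitize_area -> ¬withhold_shipment); contrapositively O(withhold_shipment -> sanitize_area). Since O(withhold_shipment) holds, K gives O(sanitize_area).
So O(sanitize_area) holds — sanitize_area is obligatory. None of the other listed options is made obligatory by any chain of premises.

sanitize_area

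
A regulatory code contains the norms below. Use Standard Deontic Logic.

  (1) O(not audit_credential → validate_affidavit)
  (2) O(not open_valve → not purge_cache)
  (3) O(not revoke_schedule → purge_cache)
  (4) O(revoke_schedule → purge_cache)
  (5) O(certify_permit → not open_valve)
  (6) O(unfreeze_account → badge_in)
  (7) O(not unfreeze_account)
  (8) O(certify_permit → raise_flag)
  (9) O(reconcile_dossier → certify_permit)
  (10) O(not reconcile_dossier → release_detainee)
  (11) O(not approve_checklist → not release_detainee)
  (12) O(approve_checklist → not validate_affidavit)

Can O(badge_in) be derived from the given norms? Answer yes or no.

Premise 6 is O(unfreeze_account → badge_in), but O(unfreeze_account) is not derivable from the premises, so it does not yield O(badge_in).
No other premise forces O(badge_in). An ideal world satisfying every premise can still have badge_in false, so O(badge_in) is not derivable.

No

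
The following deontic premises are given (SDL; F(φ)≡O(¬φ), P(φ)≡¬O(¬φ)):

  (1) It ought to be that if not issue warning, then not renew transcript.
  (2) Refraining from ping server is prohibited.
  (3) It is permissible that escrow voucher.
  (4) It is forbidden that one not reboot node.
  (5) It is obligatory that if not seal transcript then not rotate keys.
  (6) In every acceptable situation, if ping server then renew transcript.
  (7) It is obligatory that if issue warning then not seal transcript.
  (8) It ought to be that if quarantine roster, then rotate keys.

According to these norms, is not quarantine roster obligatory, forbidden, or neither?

Obligatory

Premise 2, F(¬ping_server), is equivalent to O(ping_server).
With premise 6, O(ping_server → renew_transcript), the K-axiom yields O(renew_transcript).
Premise 1 is O(¬issue_warning → ¬renew_transcript); contrapositively O(renew_transcript → issue_warning). Since O(renew_transcript) holds, K gives O(issue_warning).
Premise 7 is O(issue_warning → ¬seal_transcript); since O(issue_warning), deontic closure gives O(¬seal_transcript).
With premise 5, O(¬seal_transcript → ¬rotate_keys), the K-axiom yields O(¬rotate_keys).
The contrapositive of premise 8 (O(quarantine_roster → rotate_keys)) is O(¬rotate_keys → ¬quarantine_roster), and O(¬rotate_keys) is already established, so O(¬quarantine_roster).
Premises 3, 4 do not contribute to this derivation.
Hence ¬quarantine_roster is obligatory.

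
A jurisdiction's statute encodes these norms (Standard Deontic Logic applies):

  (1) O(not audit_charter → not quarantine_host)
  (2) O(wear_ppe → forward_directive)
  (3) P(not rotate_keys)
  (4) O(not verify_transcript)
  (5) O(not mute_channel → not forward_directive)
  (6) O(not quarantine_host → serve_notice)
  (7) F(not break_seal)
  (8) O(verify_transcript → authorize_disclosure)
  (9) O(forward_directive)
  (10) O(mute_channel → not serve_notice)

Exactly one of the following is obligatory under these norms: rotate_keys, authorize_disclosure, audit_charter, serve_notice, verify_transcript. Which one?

audit_charter

From premise 9 we have O(forward_directive).
Premise 5, O(not mute_channel → not forward_directive), contraposes to O(forward_directive → mute_channel); with O(forward_directive) we get O(mute_channel).
From O(mute_channel) and premise 10, O(mute_channel → not serve_notice), we obtain O(not serve_notice).
Premise 6 is O(not quarantine_host → serve_notice); contrapositively O(not serve_notice → quarantine_host). Since O(not serve_notice) holds, K gives O(quarantine_host).
Premise 1, O(not audit_charter → not quarantine_host), contraposes to O(quarantine_host → audit_charter); with O(quarantine_host) we get O(audit_charter).
So O(audit_charter) holds — audit_charter is obligatory. None of the other listed options is made obligatory by any chain of premises.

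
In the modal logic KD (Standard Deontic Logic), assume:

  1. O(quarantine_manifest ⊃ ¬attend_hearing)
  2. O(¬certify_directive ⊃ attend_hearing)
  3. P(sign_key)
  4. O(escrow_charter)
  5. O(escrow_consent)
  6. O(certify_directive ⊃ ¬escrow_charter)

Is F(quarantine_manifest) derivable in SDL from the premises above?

Yes

Premise 4 gives O(escrow_charter).
Premise 6 is O(certify_directive ⊃ ¬escrow_charter); contrapositively O(escrow_charter ⊃ ¬certify_directive). Since O(escrow_charter) holds, K gives O(¬certify_directive).
From O(¬certify_directive) and premise 2, O(¬certify_directive ⊃ attend_hearing), we obtain O(attend_hearing).
The contrapositive of premise 1 (O(quarantine_manifest ⊃ ¬attend_hearing)) is O(attend_hearing ⊃ ¬quarantine_manifest), and O(attend_hearing) is already established, so O(¬quarantine_manifest).
Premises 3, 5 do not contribute to this derivation.
So O(¬quarantine_manifest) holds, i.e. F(quarantine_manifest). The claim follows.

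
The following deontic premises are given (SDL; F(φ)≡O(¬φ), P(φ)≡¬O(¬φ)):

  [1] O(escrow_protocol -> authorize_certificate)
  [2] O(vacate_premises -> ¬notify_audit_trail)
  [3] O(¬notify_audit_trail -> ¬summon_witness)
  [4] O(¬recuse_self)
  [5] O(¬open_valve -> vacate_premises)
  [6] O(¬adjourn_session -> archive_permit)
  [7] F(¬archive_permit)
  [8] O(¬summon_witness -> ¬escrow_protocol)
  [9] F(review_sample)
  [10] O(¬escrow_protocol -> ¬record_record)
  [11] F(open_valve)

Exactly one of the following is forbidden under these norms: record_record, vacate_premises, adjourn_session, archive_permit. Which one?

record_record

Premise 11, F(open_valve), is equivalent to O(¬open_valve).
Applying K to premise 5 (O(¬open_valve -> vacate_premises)) and O(¬open_valve) yields O(vacate_premises).
Premise 2 is O(vacate_premises -> ¬notify_audit_trail); since O(vacate_premises), deontic closure gives O(¬notify_audit_trail).
Premise 3 is O(¬notify_audit_trail -> ¬summon_witness); since O(¬notify_audit_trail), deontic closure gives O(¬summon_witness).
From O(¬summon_witness) and premise 8, O(¬summon_witness -> ¬escrow_protocol), we obtain O(¬escrow_protocol).
Premise 10 is O(¬escrow_protocol -> ¬record_record); since O(¬escrow_protocol), deontic closure gives O(¬record_record).
So O(¬record_record) holds, i.e. record_record is forbidden. None of the other listed options is forbidden under the premises.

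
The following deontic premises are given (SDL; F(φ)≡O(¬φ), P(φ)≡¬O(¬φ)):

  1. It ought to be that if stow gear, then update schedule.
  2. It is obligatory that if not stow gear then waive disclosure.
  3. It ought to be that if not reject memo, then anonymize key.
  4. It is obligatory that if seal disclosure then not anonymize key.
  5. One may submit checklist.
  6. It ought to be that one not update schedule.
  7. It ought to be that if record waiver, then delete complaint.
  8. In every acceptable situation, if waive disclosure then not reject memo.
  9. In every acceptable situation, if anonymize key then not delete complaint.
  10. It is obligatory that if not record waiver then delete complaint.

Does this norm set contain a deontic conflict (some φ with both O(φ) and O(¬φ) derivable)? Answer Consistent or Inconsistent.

By case analysis on record_waiver: premise 7 gives O(record_waiver → delete_complaint) and premise 10 gives O(¬record_waiver → delete_complaint), so O(delete_complaint) either way.
The contrapositive of premise 9 (O(anonymize_key → ¬delete_complaint)) is O(delete_complaint → ¬anonymize_key), and O(delete_complaint) is already established, so O(¬anonymize_key).
Premise 3, O(¬reject_memo → anonymize_key), contraposes to O(¬anonymize_key → reject_memo); with O(¬anonymize_key) we get O(reject_memo).
Premise 8, O(waive_disclosure → ¬reject_memo), contraposes to O(reject_memo → ¬waive_disclosure); with O(reject_memo) we get O(¬waive_disclosure).
Premise 2 is O(¬stow_gear → waive_disclosure); contrapositively O(¬waive_disclosure → stow_gear). Since O(¬waive_disclosure) holds, K gives O(stow_gear).
With premise 1, O(stow_gear → update_schedule), the K-axiom yields O(update_schedule).
Yet premise 6 states O(¬update_schedule).
We now have both O(update_schedule) and O(¬update_schedule) — update_schedule is simultaneously obligatory and forbidden, violating the D-axiom.

Inconsistent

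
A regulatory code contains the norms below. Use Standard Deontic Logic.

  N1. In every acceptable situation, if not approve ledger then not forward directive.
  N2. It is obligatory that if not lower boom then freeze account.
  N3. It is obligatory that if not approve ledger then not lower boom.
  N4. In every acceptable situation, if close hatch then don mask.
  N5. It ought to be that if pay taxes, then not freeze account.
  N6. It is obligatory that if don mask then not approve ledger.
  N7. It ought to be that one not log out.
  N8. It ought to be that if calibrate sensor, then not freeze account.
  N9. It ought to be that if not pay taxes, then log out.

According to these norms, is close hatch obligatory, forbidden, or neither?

Forbidden

Premise 7 gives O(¬log_out).
Premise 9 is O(¬pay_taxes → log_out); contrapositively O(¬log_out → pay_taxes). Since O(¬log_out) holds, K gives O(pay_taxes).
From O(pay_taxes) and premise 5, O(pay_taxes → ¬freeze_account), we obtain O(¬freeze_account).
Premise 2, O(¬lower_boom → freeze_account), contraposes to O(¬freeze_account → lower_boom); with O(¬freeze_account) we get O(lower_boom).
Premise 3, O(¬approve_ledger → ¬lower_boom), contraposes to O(lower_boom → approve_ledger); with O(lower_boom) we get O(approve_ledger).
The contrapositive of premise 6 (O(don_mask → ¬approve_ledger)) is O(approve_ledger → ¬don_mask), and O(approve_ledger) is already established, so O(¬don_mask).
Premise 4 is O(close_hatch → don_mask); contrapositively O(¬don_mask → ¬close_hatch). Since O(¬don_mask) holds, K gives O(¬close_hatch).
Premises 1, 8 do not contribute to this derivation.
Thus O(¬close_hatch), which is F(close_hatch): close_hatch is forbidden.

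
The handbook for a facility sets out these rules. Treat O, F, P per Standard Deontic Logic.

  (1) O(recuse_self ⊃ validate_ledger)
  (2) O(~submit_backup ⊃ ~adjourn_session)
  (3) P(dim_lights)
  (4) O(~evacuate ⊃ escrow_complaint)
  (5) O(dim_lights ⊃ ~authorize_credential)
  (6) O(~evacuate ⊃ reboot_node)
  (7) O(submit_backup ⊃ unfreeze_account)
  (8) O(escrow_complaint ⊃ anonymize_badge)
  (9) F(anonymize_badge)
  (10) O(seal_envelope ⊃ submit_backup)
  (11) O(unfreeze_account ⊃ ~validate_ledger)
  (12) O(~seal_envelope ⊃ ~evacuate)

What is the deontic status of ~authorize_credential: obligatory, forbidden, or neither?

Neither

Premise 5 is O(dim_lights ⊃ ~authorize_credential), but O(dim_lights) is not derivable from the premises (the permission P(dim_lights) asserts only ~O(~dim_lights), not O(dim_lights)), so it does not yield O(~authorize_credential).
No premise or chain of K-axiom applications forces O(~authorize_credential), and none forces O(authorize_credential). So ~authorize_credential is neither obligatory nor forbidden under these norms.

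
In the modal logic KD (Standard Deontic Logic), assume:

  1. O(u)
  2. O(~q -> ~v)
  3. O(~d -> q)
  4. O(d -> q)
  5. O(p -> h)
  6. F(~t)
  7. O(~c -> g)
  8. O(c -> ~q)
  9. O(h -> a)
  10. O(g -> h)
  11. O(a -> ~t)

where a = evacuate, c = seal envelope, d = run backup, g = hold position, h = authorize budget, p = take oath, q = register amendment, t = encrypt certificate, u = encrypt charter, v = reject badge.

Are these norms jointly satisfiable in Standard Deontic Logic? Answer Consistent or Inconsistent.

Inconsistent

By case analysis on ~d: premise 3 gives O(~d -> q) and premise 4 gives O(d -> q), so O(q) either way.
Premise 8 is O(c -> ~q); contrapositively O(q -> ~c). Since O(q) holds, K gives O(~c).
Applying K to premise 7 (O(~c -> g)) and O(~c) yields O(g).
Applying K to premise 10 (O(g -> h)) and O(g) yields O(h).
Premise 9 is O(h -> a); since O(h), deontic closure gives O(a).
Applying K to premise 11 (O(a -> ~t)) and O(a) yields O(~t).
But premise 6, F(~t), means O(t).
We now have both O(~t) and O(t) — t is simultaneously obligatory and forbidden, violating the D-axiom.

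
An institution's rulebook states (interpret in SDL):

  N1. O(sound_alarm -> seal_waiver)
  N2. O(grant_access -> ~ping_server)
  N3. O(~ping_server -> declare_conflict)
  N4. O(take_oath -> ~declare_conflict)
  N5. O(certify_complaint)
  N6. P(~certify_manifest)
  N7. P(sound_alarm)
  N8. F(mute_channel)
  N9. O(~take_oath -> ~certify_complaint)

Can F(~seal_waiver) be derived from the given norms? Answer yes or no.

Premise 1 is O(sound_alarm -> seal_waiver), but O(sound_alarm) is not derivable from the premises (the permission P(sound_alarm) asserts only ~O(~sound_alarm), not O(sound_alarm)), so it does not yield O(seal_waiver).
No other premise forces O(seal_waiver). An ideal world satisfying every premise can still have ~seal_waiver true, so F(~seal_waiver) is not derivable.

No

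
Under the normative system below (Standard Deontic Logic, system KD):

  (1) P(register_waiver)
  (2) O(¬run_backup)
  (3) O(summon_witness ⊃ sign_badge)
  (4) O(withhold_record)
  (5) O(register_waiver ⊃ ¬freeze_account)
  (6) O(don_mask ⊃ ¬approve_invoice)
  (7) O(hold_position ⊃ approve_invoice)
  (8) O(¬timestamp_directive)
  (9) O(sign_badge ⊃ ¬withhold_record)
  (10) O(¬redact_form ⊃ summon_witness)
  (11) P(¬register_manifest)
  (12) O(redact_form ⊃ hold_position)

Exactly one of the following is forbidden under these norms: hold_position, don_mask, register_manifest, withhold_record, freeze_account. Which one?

Premise 4 gives O(withhold_record).
The contrapositive of premise 9 (O(sign_badge ⊃ ¬withhold_record)) is O(withhold_record ⊃ ¬sign_badge), and O(withhold_record) is already established, so O(¬sign_badge).
Premise 3, O(summon_witness ⊃ sign_badge), contraposes to O(¬sign_badge ⊃ ¬summon_witness); with O(¬sign_badge) we get O(¬summon_witness).
The contrapositive of premise 10 (O(¬redact_form ⊃ summon_witness)) is O(¬summon_witness ⊃ redact_form), and O(¬summon_witness) is already established, so O(redact_form).
Applying K to premise 12 (O(redact_form ⊃ hold_position)) and O(redact_form) yields O(hold_position).
Applying K to premise 7 (O(hold_position ⊃ approve_invoice)) and O(hold_position) yields O(approve_invoice).
Premise 6, O(don_mask ⊃ ¬approve_invoice), contraposes to O(approve_invoice ⊃ ¬don_mask); with O(approve_invoice) we get O(¬don_mask).
So O(¬don_mask) holds, i.e. don_mask is forbidden. None of the other listed options is forbidden under the premises.

don_mask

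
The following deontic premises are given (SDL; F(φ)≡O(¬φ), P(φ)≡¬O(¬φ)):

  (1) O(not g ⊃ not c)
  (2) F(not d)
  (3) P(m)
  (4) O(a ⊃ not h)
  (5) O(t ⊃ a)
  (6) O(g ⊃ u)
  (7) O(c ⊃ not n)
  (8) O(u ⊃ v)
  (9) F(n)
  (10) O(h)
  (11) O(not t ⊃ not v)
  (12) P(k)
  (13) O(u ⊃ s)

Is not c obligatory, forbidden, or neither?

Premise 10 gives O(h).
Premise 4, O(a ⊃ not h), contraposes to O(h ⊃ not a); with O(h) we get O(not a).
The contrapositive of premise 5 (O(t ⊃ a)) is O(not a ⊃ not t), and O(not a) is already established, so O(not t).
With premise 11, O(not t ⊃ not v), the K-axiom yields O(not v).
The contrapositive of premise 8 (O(u ⊃ v)) is O(not v ⊃ not u), and O(not v) is already established, so O(not u).
The contrapositive of premise 6 (O(g ⊃ u)) is O(not u ⊃ not g), and O(not u) is already established, so O(not g).
From O(not g) and premise 1, O(not g ⊃ not c), we obtain O(not c).
Premises 2, 3, 7, 9, 12, 13 do not contribute to this derivation.
Hence not c is obligatory.

Obligatory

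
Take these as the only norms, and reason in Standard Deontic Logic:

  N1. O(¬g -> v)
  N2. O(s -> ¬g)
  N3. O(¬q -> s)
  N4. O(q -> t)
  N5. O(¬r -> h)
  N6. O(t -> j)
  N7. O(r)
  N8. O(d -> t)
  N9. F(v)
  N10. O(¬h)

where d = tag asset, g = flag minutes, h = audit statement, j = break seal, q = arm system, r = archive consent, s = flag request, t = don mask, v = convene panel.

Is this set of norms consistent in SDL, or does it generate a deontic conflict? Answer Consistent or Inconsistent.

Premise 5 is O(¬r -> h), but O(¬r) is not derivable from the premises, so it does not yield O(h).
So O(h) is not derivable, and the apparent clash with O(¬h) does not arise.
A world satisfying every obligation exists (e.g. d=false, g=true, h=false, j=true, q=true, r=true, s=false, t=true, v=false); no atom is both obligatory and forbidden, so the set is consistent.

Consistent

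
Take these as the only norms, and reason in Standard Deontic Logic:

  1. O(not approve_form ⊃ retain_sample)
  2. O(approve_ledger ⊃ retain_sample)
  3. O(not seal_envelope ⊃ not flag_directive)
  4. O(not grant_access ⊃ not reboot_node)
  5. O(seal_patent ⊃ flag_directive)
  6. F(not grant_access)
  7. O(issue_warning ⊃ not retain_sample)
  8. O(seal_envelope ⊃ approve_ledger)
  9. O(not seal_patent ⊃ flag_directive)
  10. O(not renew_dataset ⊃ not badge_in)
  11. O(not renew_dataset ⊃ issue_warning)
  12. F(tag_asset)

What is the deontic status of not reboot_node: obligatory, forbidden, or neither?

Neither

Premise 4 is O(not grant_access ⊃ not reboot_node), but O(not grant_access) is not derivable from the premises, so it does not yield O(not reboot_node).
No premise or chain of K-axiom applications forces O(not reboot_node), and none forces O(reboot_node). So not reboot_node is neither obligatory nor forbidden under these norms.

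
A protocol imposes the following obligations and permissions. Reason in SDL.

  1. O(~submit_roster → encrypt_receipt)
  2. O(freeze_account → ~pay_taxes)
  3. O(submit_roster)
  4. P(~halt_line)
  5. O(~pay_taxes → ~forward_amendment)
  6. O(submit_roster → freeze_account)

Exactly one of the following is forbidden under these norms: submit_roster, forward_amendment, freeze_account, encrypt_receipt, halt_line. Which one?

forward_amendment

Premise 3 states O(submit_roster) outright.
With premise 6, O(submit_roster → freeze_account), the K-axiom yields O(freeze_account).
Premise 2 is O(freeze_account → ~pay_taxes); since O(freeze_account), deontic closure gives O(~pay_taxes).
Premise 5 is O(~pay_taxes → ~forward_amendment); since O(~pay_taxes), deontic closure gives O(~forward_amendment).
So O(~forward_amendment) holds, i.e. forward_amendment is forbidden. None of the other listed options is forbidden under the premises.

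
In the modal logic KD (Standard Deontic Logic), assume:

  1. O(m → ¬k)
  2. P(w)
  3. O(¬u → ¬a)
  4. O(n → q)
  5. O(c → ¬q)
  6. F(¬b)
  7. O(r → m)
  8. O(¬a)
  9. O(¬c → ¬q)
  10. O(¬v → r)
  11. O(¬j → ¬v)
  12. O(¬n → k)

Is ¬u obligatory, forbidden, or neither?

Neither

Premise 3 is O(¬u → ¬a); even if O(¬a) held, inferring O(¬u) would be affirming the consequent — invalid.
No premise or chain of K-axiom applications forces O(¬u), and none forces O(u). So ¬u is neither obligatory nor forbidden under these norms.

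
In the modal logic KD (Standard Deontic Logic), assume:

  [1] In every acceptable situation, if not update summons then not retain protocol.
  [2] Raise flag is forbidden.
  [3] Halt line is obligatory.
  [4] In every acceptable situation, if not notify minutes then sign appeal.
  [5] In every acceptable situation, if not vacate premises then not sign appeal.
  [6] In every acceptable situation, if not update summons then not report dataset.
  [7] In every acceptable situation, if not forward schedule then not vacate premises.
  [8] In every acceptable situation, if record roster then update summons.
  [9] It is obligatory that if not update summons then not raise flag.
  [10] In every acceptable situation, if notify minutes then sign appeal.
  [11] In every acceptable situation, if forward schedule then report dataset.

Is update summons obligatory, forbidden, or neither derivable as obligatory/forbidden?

Obligatory

By case analysis on notify_minutes: premise 10 gives O(notify_minutes → sign_appeal) and premise 4 gives O(¬notify_minutes → sign_appeal), so O(sign_appeal) either way.
Premise 5, O(¬vacate_premises → ¬sign_appeal), contraposes to O(sign_appeal → vacate_premises); with O(sign_appeal) we get O(vacate_premises).
The contrapositive of premise 7 (O(¬forward_schedule → ¬vacate_premises)) is O(vacate_premises → forward_schedule), and O(vacate_premises) is already established, so O(forward_schedule).
From O(forward_schedule) and premise 11, O(forward_schedule → report_dataset), we obtain O(report_dataset).
Premise 6, O(¬update_summons → ¬report_dataset), contraposes to O(report_dataset → update_summons); with O(report_dataset) we get O(update_summons).
Premises 1, 2, 3, 8, 9 do not contribute to this derivation.
Hence update_summons is obligatory.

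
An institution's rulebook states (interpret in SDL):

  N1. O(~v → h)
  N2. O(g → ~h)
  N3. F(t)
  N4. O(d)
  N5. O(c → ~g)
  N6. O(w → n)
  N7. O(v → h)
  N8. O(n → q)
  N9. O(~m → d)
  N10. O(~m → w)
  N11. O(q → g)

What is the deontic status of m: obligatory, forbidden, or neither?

Obligatory

Premises 1 and 7 are O(~v → h) and O(v → h); every ideal world satisfies ~v or v, so in either case h holds — hence O(h).
Premise 2, O(g → ~h), contraposes to O(h → ~g); with O(h) we get O(~g).
The contrapositive of premise 11 (O(q → g)) is O(~g → ~q), and O(~g) is already established, so O(~q).
The contrapositive of premise 8 (O(n → q)) is O(~q → ~n), and O(~q) is already established, so O(~n).
The contrapositive of premise 6 (O(w → n)) is O(~n → ~w), and O(~n) is already established, so O(~w).
Premise 10 is O(~m → w); contrapositively O(~w → m). Since O(~w) holds, K gives O(m).
Premises 3, 4, 5, 9 do not contribute to this derivation.
Hence m is obligatory.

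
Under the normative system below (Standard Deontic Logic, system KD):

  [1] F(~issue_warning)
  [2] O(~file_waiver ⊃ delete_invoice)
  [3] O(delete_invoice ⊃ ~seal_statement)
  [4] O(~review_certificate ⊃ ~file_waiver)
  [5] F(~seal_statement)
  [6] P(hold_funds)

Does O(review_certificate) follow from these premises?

Premise 5 is F(~seal_statement), i.e. O(seal_statement).
Premise 3 is O(delete_invoice ⊃ ~seal_statement); contrapositively O(seal_statement ⊃ ~delete_invoice). Since O(seal_statement) holds, K gives O(~delete_invoice).
The contrapositive of premise 2 (O(~file_waiver ⊃ delete_invoice)) is O(~delete_invoice ⊃ file_waiver), and O(~delete_invoice) is already established, so O(file_waiver).
The contrapositive of premise 4 (O(~review_certificate ⊃ ~file_waiver)) is O(file_waiver ⊃ review_certificate), and O(file_waiver) is already established, so O(review_certificate).
Premises 1, 6 do not contribute to this derivation.
So O(review_certificate) follows.

Yes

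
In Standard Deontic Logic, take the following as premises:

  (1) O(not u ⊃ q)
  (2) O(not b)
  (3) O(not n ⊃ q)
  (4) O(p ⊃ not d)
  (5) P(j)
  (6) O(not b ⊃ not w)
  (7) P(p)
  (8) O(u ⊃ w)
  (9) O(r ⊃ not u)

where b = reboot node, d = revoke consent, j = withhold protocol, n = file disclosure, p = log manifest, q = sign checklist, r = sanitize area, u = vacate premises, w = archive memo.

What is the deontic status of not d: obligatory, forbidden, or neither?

Neither

Premise 4 is O(p ⊃ not d), but O(p) is not derivable from the premises (the permission P(p) asserts only not O(not p), not O(p)), so it does not yield O(not d).
No premise or chain of K-axiom applications forces O(not d), and none forces O(d). So not d is neither obligatory nor forbidden under these norms.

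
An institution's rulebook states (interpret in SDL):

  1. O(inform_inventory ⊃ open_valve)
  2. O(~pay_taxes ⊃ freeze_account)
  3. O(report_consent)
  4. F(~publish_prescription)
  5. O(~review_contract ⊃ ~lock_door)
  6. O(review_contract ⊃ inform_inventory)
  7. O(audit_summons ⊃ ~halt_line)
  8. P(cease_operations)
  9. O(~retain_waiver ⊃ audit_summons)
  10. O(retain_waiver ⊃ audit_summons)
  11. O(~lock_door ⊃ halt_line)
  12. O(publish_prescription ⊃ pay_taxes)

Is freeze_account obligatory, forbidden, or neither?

Premise 2 is O(~pay_taxes ⊃ freeze_account), but O(~pay_taxes) is not derivable from the premises, so it does not yield O(freeze_account).
No premise or chain of K-axiom applications forces O(freeze_account), and none forces O(~freeze_account). So freeze_account is neither obligatory nor forbidden under these norms.

Neither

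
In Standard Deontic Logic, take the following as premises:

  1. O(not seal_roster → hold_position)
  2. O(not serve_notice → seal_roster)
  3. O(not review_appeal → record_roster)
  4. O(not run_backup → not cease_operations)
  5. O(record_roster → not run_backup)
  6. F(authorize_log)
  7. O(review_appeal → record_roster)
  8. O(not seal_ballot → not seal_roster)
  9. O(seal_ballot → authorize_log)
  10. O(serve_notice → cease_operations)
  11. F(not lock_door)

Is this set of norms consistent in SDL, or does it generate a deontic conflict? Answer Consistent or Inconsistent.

Premises 3 and 7 cover both cases: O(not review_appeal → record_roster) and O(review_appeal → record_roster). Since not review_appeal ∨ review_appeal is a tautology, O(record_roster) follows.
From O(record_roster) and premise 5, O(record_roster → not run_backup), we obtain O(not run_backup).
Applying K to premise 4 (O(not run_backup → not cease_operations)) and O(not run_backup) yields O(not cease_operations).
Premise 10, O(serve_notice → cease_operations), contraposes to O(not cease_operations → not serve_notice); with O(not cease_operations) we get O(not serve_notice).
Premise 2 is O(not serve_notice → seal_roster); since O(not serve_notice), deontic closure gives O(seal_roster).
Premise 8 is O(not seal_ballot → not seal_roster); contrapositively O(seal_roster → seal_ballot). Since O(seal_roster) holds, K gives O(seal_ballot).
Applying K to premise 9 (O(seal_ballot → authorize_log)) and O(seal_ballot) yields O(authorize_log).
Yet premise 6 is F(authorize_log), i.e. O(not authorize_log).
We now have both O(authorize_log) and O(not authorize_log) — authorize_log is simultaneously obligatory and forbidden, violating the D-axiom.

Inconsistent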